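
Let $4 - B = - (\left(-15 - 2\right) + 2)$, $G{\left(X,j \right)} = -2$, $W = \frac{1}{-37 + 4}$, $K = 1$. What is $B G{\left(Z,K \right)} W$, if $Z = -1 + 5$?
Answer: $- \frac{2}{3} \approx -0.66667$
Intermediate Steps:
$W = - \frac{1}{33}$ ($W = \frac{1}{-33} = - \frac{1}{33} \approx -0.030303$)
$Z = 4$
$B = -11$ ($B = 4 - - (\left(-15 - 2\right) + 2) = 4 - - (-17 + 2) = 4 - \left(-1\right) \left(-15\right) = 4 - 15 = -11$)
$B G{\left(Z,K \right)} W = \left(-11\right) \left(-2\right) \left(- \frac{1}{33}\right) = 22 \left(- \frac{1}{33}\right) = - \frac{2}{3}$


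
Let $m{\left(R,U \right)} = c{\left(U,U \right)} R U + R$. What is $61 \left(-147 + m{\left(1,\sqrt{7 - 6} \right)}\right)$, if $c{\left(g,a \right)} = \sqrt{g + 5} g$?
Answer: $-8906 + 61 \sqrt{6} \approx -8756.6$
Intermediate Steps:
$c{\left(g,a \right)} = g \sqrt{5 + g}$ ($c{\left(g,a \right)} = \sqrt{5 + g} g = g \sqrt{5 + g}$)
$m{\left(R,U \right)} = R + R U^{2} \sqrt{5 + U}$ ($m{\left(R,U \right)} = U \sqrt{5 + U} R U + R = R U \sqrt{5 + U} U + R = R U^{2} \sqrt{5 + U} + R = R + R U^{2} \sqrt{5 + U}$)
$61 \left(-147 + m{\left(1,\sqrt{7 - 6} \right)}\right) = 61 \left(-147 + 1 \left(1 + \left(\sqrt{7 - 6}\right)^{2} \sqrt{5 + \sqrt{7 - 6}}\right)\right) = 61 \left(-147 + 1 \left(1 + \left(\sqrt{1}\right)^{2} \sqrt{5 + \sqrt{1}}\right)\right) = 61 \left(-147 + 1 \left(1 + 1^{2} \sqrt{5 + 1}\right)\right) = 61 \left(-147 + 1 \left(1 + 1 \sqrt{6}\right)\right) = 61 \left(-147 + 1 \left(1 + \sqrt{6}\right)\right) = 61 \left(-147 + \left(1 + \sqrt{6}\right)\right) = 61 \left(-146 + \sqrt{6}\right) = -8906 + 61 \sqrt{6}$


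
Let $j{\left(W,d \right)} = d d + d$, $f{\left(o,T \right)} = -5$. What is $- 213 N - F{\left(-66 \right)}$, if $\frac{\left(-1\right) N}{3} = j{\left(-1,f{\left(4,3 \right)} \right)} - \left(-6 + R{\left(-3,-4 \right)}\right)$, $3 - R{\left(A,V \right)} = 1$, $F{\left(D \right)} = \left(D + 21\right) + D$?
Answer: $15447$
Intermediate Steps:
$F{\left(D \right)} = 21 + 2 D$ ($F{\left(D \right)} = \left(21 + D\right) + D = 21 + 2 D$)
$R{\left(A,V \right)} = 2$ ($R{\left(A,V \right)} = 3 - 1 = 2$)
$j{\left(W,d \right)} = d + d^{2}$ ($j{\left(W,d \right)} = d^{2} + d = d + d^{2}$)
$N = -72$ ($N = - 3 \left(- 5 \left(1 - 5\right) + \left(6 - 2\right)\right) = - 3 \left(\left(-5\right) \left(-4\right) + \left(6 - 2\right)\right) = - 3 \left(20 + 4\right) = \left(-3\right) 24 = -72$)
$- 213 N - F{\left(-66 \right)} = \left(-213\right) \left(-72\right) - \left(21 + 2 \left(-66\right)\right) = 15336 - \left(21 - 132\right) = 15336 - -111 = 15336 + 111 = 15447$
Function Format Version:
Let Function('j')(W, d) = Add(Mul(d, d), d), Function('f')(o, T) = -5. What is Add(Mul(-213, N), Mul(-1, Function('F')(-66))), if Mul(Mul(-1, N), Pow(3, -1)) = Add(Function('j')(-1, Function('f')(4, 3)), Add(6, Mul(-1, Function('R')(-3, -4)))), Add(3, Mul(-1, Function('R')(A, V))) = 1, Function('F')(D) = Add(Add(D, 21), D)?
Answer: 15447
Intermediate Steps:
Function('F')(D) = Add(21, Mul(2, D)) (Function('F')(D) = Add(Add(21, D), D) = Add(21, Mul(2, D)))
Function('R')(A, V) = 2 (Function('R')(A, V) = Add(3, Mul(-1, 1)) = Add(3, -1) = 2)
Function('j')(W, d) = Add(d, Pow(d, 2)) (Function('j')(W, d) = Add(Pow(d, 2), d) = Add(d, Pow(d, 2)))
N = -72 (N = Mul(-3, Add(Mul(-5, Add(1, -5)), Add(6, Mul(-1, 2)))) = Mul(-3, Add(Mul(-5, -4), Add(6, -2))) = Mul(-3, Add(20, 4)) = Mul(-3, 24) = -72)
Add(Mul(-213, N), Mul(-1, Function('F')(-66))) = Add(Mul(-213, -72), Mul(-1, Add(21, Mul(2, -66)))) = Add(15336, Mul(-1, Add(21, -132))) = Add(15336, Mul(-1, -111)) = Add(15336, 111) = 15447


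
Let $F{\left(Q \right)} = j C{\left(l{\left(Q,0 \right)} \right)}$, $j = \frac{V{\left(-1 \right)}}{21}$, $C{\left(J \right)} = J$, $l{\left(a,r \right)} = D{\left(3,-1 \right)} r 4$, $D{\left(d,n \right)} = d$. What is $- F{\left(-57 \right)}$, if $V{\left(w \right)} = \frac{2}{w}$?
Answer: $0$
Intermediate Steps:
$l{\left(a,r \right)} = 12 r$ ($l{\left(a,r \right)} = 3 r 4 = 12 r$)
$j = - \frac{2}{21}$ ($j = \frac{2 \frac{1}{-1}}{21} = 2 \left(-1\right) \frac{1}{21} = \left(-2\right) \frac{1}{21} = - \frac{2}{21} \approx -0.095238$)
$F{\left(Q \right)} = 0$ ($F{\left(Q \right)} = - \frac{2 \cdot 12 \cdot 0}{21} = \left(- \frac{2}{21}\right) 0 = 0$)
$- F{\left(-57 \right)} = \left(-1\right) 0 = 0$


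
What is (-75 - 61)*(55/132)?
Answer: -170/3 ≈ -56.667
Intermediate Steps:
(-75 - 61)*(55/132) = -7480/132 = -136*5/12 = -170/3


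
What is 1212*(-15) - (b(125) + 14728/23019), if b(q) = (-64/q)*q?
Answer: -417026932/23019 ≈ -18117.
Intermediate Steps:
b(q) = -64
1212*(-15) - (b(125) + 14728/23019) = 1212*(-15) - (-64 + 14728/23019) = -18180 - (-64 + 14728*(1/23019)) = -18180 - (-64 + 14728/23019) = -18180 - 1*(-1458488/23019) = -18180 + 1458488/23019 = -417026932/23019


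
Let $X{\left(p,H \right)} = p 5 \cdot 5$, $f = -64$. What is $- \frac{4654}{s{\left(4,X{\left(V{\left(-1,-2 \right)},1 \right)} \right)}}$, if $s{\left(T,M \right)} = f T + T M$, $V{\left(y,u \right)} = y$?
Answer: $\frac{2327}{178} \approx 13.073$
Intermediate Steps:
$X{\left(p,H \right)} = 25 p$ ($X{\left(p,H \right)} = 5 p 5 = 25 p$)
$s{\left(T,M \right)} = - 64 T + M T$ ($s{\left(T,M \right)} = - 64 T + T M = - 64 T + M T$)
$- \frac{4654}{s{\left(4,X{\left(V{\left(-1,-2 \right)},1 \right)} \right)}} = - \frac{4654}{4 \left(-64 + 25 \left(-1\right)\right)} = - \frac{4654}{4 \left(-64 - 25\right)} = - \frac{4654}{4 \left(-89\right)} = - \frac{4654}{-356} = \left(-4654\right) \left(- \frac{1}{356}\right) = \frac{2327}{178}$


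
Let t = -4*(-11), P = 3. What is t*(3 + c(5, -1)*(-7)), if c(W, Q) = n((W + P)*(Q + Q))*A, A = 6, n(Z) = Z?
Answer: 29700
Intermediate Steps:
t = 44
c(W, Q) = 12*Q*(3 + W) (c(W, Q) = ((W + 3)*(Q + Q))*6 = ((3 + W)*(2*Q))*6 = (2*Q*(3 + W))*6 = 12*Q*(3 + W))
t*(3 + c(5, -1)*(-7)) = 44*(3 + (12*(-1)*(3 + 5))*(-7)) = 44*(3 + (12*(-1)*8)*(-7)) = 44*(3 - 96*(-7)) = 44*(3 + 672) = 44*675 = 29700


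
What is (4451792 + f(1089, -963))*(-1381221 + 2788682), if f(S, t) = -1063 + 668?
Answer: 6265167673017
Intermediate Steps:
f(S, t) = -395
(4451792 + f(1089, -963))*(-1381221 + 2788682) = (4451792 - 395)*(-1381221 + 2788682) = 4451397*1407461 = 6265167673017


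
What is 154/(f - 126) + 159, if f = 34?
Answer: 7237/46 ≈ 157.33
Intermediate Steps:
154/(f - 126) + 159 = 154/(34 - 126) + 159 = 154/(-92) + 159 = 154*(-1/92) + 159 = -77/46 + 159 = 7237/46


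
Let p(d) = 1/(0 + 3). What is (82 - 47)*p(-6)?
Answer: 35/3 ≈ 11.667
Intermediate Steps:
p(d) = ⅓ (p(d) = 1/3 = ⅓)
(82 - 47)*p(-6) = (82 - 47)*(⅓) = 35*(⅓) = 35/3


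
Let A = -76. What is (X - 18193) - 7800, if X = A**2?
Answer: -20217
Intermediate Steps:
X = 5776 (X = (-76)**2 = 5776)
(X - 18193) - 7800 = (5776 - 18193) - 7800 = -12417 - 7800 = -20217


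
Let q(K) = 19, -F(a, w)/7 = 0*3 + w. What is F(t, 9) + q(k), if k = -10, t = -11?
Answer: -44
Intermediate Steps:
F(a, w) = -7*w (F(a, w) = -7*(0*3 + w) = -7*(0 + w) = -7*w)
F(t, 9) + q(k) = -7*9 + 19 = -63 + 19 = -44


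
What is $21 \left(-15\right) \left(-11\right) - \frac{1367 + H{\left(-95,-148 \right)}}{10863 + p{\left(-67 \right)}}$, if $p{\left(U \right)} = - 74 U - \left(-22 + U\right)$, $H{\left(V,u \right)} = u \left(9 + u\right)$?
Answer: $\frac{55106211}{15910} \approx 3463.6$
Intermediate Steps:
$p{\left(U \right)} = 22 - 75 U$
$21 \left(-15\right) \left(-11\right) - \frac{1367 + H{\left(-95,-148 \right)}}{10863 + p{\left(-67 \right)}} = 21 \left(-15\right) \left(-11\right) - \frac{1367 - 148 \left(9 - 148\right)}{10863 + \left(22 - -5025\right)} = \left(-315\right) \left(-11\right) - \frac{1367 - -20572}{10863 + \left(22 + 5025\right)} = 3465 - \frac{1367 + 20572}{10863 + 5047} = 3465 - \frac{21939}{15910} = \frac{55106211}{15910}$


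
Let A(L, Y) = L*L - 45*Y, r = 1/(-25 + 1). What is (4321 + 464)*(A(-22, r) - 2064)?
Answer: -60410625/8 ≈ -7.5513e+6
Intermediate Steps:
r = -1/24 (r = 1/(-24) = -1/24 ≈ -0.041667)
A(L, Y) = L**2 - 45*Y
(4321 + 464)*(A(-22, r) - 2064) = (4321 + 464)*(((-22)**2 - 45*(-1/24)) - 2064) = 4785*((484 + 15/8) - 2064) = 4785*(3887/8 - 2064) = 4785*(-12625/8) = -60410625/8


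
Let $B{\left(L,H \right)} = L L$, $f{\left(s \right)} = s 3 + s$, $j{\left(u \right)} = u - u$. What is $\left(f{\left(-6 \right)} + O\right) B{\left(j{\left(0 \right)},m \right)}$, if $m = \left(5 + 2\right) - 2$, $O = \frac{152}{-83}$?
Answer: $0$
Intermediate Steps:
$O = - \frac{152}{83}$ ($O = 152 \left(- \frac{1}{83}\right) = - \frac{152}{83} \approx -1.8313$)
$j{\left(u \right)} = 0$
$f{\left(s \right)} = 4 s$ ($f{\left(s \right)} = 3 s + s = 4 s$)
$m = 5$ ($m = 7 - 2 = 5$)
$B{\left(L,H \right)} = L^{2}$
$\left(f{\left(-6 \right)} + O\right) B{\left(j{\left(0 \right)},m \right)} = \left(4 \left(-6\right) - \frac{152}{83}\right) 0^{2} = \left(-24 - \frac{152}{83}\right) 0 = \left(- \frac{2144}{83}\right) 0 = 0$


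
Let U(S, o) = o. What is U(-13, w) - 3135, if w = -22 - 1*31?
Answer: -3188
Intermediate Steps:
w = -53 (w = -22 - 31 = -53)
U(-13, w) - 3135 = -53 - 3135 = -3188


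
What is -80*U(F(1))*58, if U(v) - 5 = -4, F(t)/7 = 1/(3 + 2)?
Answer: -4640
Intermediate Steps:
F(t) = 7/5 (F(t) = 7/(3 + 2) = 7/5)
U(v) = 1 (U(v) = 5 - 4 = 1)
-80*U(F(1))*58 = -80*1*58 = -80*58 = -4640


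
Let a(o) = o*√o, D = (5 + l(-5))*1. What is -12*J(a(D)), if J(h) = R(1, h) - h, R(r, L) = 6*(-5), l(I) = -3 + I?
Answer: 360 - 36*I*√3 ≈ 360.0 - 62.354*I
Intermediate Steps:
R(r, L) = -30
D = -3 (D = (5 + (-3 - 5))*1 = (5 - 8)*1 = -3*1 = -3)
a(o) = o^(3/2)
J(h) = -30 - h
-12*J(a(D)) = -12*(-30 - (-3)^(3/2)) = -12*(-30 - (-3)*I*√3) = -12*(-30 + 3*I*√3) = 360 - 36*I*√3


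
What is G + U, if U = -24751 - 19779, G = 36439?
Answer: -8091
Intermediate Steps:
U = -44530
G + U = 36439 - 44530 = -8091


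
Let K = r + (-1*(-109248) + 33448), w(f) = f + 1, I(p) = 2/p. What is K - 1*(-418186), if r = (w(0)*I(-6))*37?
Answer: 1682609/3 ≈ 5.6087e+5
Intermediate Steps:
w(f) = 1 + f
r = -37/3 (r = ((1 + 0)*(2/(-6)))*37 = (1*(2*(-⅙)))*37 = (1*(-⅓))*37 = -⅓*37 = -37/3 ≈ -12.333)
K = 428051/3 (K = -37/3 + (-1*(-109248) + 33448) = -37/3 + (109248 + 33448) = -37/3 + 142696 = 428051/3 ≈ 1.4268e+5)
K - 1*(-418186) = 428051/3 - 1*(-418186) = 428051/3 + 418186 = 1682609/3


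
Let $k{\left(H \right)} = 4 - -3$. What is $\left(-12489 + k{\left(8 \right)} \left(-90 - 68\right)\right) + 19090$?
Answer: $5495$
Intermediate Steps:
$k{\left(H \right)} = 7$ ($k{\left(H \right)} = 4 + 3 = 7$)
$\left(-12489 + k{\left(8 \right)} \left(-90 - 68\right)\right) + 19090 = \left(-12489 + 7 \left(-90 - 68\right)\right) + 19090 = \left(-12489 + 7 \left(-158\right)\right) + 19090 = \left(-12489 - 1106\right) + 19090 = -13595 + 19090 = 5495$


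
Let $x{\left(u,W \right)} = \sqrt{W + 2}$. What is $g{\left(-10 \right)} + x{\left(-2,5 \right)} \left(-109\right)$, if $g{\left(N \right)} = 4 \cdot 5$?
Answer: $20 - 109 \sqrt{7} \approx -268.39$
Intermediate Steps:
$g{\left(N \right)} = 20$
$x{\left(u,W \right)} = \sqrt{2 + W}$
$g{\left(-10 \right)} + x{\left(-2,5 \right)} \left(-109\right) = 20 + \sqrt{2 + 5} \left(-109\right) = 20 + \sqrt{7} \left(-109\right) = 20 - 109 \sqrt{7}$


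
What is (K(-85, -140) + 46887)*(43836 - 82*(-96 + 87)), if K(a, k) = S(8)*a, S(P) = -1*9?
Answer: 2124040248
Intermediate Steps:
S(P) = -9
K(a, k) = -9*a
(K(-85, -140) + 46887)*(43836 - 82*(-96 + 87)) = (-9*(-85) + 46887)*(43836 - 82*(-96 + 87)) = (765 + 46887)*(43836 - 82*(-9)) = 47652*(43836 + 738) = 47652*44574 = 2124040248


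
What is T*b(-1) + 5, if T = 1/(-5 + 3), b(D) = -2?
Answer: 6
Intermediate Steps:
T = -½ (T = 1/(-2) = -½ ≈ -0.50000)
T*b(-1) + 5 = -½*(-2) + 5 = 1 + 5 = 6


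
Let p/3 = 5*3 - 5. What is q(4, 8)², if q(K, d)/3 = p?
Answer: 8100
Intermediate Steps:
p = 30 (p = 3*(5*3 - 5) = 3*(15 - 5) = 3*10 = 30)
q(K, d) = 90 (q(K, d) = 3*30 = 90)
q(4, 8)² = 90² = 8100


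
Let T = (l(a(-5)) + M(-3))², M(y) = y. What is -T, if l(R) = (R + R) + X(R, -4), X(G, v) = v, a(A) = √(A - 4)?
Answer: -13 + 84*I ≈ -13.0 + 84.0*I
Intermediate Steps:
a(A) = √(-4 + A)
l(R) = -4 + 2*R (l(R) = (R + R) - 4 = 2*R - 4 = -4 + 2*R)
T = (-7 + 6*I)² (T = ((-4 + 2*√(-4 - 5)) - 3)² = ((-4 + 2*√(-9)) - 3)² = ((-4 + 2*(3*I)) - 3)² = ((-4 + 6*I) - 3)² = (-7 + 6*I)² ≈ 13.0 - 84.0*I)
-T = -(13 - 84*I) = -13 + 84*I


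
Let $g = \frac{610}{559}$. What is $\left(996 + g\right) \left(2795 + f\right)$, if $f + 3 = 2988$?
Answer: $\frac{3221621720}{559} \approx 5.7632 \cdot 10^{6}$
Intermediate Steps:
$g = \frac{610}{559}$ ($g = 610 \cdot \frac{1}{559} = \frac{610}{559} \approx 1.0912$)
$f = 2985$ ($f = -3 + 2988 = 2985$)
$\left(996 + g\right) \left(2795 + f\right) = \left(996 + \frac{610}{559}\right) \left(2795 + 2985\right) = \frac{557374}{559} \cdot 5780 = \frac{3221621720}{559}$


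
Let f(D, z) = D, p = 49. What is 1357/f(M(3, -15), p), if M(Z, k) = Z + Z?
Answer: 1357/6 ≈ 226.17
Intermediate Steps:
M(Z, k) = 2*Z
1357/f(M(3, -15), p) = 1357/((2*3)) = 1357/6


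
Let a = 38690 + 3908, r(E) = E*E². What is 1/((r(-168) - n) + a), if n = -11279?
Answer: -1/4687755 ≈ -2.1332e-7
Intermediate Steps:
r(E) = E³
a = 42598
1/((r(-168) - n) + a) = 1/(((-168)³ - 1*(-11279)) + 42598) = 1/((-4741632 + 11279) + 42598) = 1/(-4730353 + 42598) = 1/(-4687755) = -1/4687755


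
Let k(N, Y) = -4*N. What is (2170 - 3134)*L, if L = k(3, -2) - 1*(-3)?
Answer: 8676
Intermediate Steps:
L = -9 (L = -4*3 - 1*(-3) = -12 + 3 = -9)
(2170 - 3134)*L = (2170 - 3134)*(-9) = -964*(-9) = 8676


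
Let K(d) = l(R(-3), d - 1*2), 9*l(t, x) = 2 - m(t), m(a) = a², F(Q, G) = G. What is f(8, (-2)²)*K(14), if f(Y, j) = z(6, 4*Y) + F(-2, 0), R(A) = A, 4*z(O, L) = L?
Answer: -56/9 ≈ -6.2222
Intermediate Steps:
z(O, L) = L/4
l(t, x) = 2/9 - t²/9 (l(t, x) = (2 - t²)/9 = 2/9 - t²/9)
K(d) = -7/9 (K(d) = 2/9 - ⅑*(-3)² = 2/9 - ⅑*9 = 2/9 - 1 = -7/9)
f(Y, j) = Y (f(Y, j) = (4*Y)/4 + 0 = Y + 0 = Y)
f(8, (-2)²)*K(14) = 8*(-7/9) = -56/9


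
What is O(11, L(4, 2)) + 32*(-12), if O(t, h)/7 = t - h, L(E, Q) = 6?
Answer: -349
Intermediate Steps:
O(t, h) = -7*h + 7*t (O(t, h) = 7*(t - h) = -7*h + 7*t)
O(11, L(4, 2)) + 32*(-12) = (-7*6 + 7*11) + 32*(-12) = (-42 + 77) - 384 = 35 - 384 = -349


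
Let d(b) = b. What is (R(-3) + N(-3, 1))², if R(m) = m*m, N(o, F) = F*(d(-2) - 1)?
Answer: 36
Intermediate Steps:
N(o, F) = -3*F (N(o, F) = F*(-2 - 1) = F*(-3) = -3*F)
R(m) = m²
(R(-3) + N(-3, 1))² = ((-3)² - 3*1)² = (9 - 3)² = 6² = 36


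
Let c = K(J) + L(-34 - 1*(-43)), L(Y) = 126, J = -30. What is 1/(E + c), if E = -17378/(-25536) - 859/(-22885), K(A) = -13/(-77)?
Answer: 3214152480/407833831847 ≈ 0.0078810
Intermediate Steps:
K(A) = 13/77 (K(A) = -13*(-1/77) = 13/77)
E = 209815477/292195680 (E = -17378*(-1/25536) - 859*(-1/22885) = 8689/12768 + 859/22885 = 209815477/292195680 ≈ 0.71807)
c = 9715/77 (c = 13/77 + 126 = 9715/77 ≈ 126.17)
1/(E + c) = 1/(209815477/292195680 + 9715/77) = 1/(407833831847/3214152480) = 3214152480/407833831847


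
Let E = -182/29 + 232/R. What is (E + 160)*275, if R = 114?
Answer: 70804250/1653 ≈ 42834.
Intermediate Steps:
E = -7010/1653 (E = -182/29 + 232/114 = -182*1/29 + 232*(1/114) = -182/29 + 116/57 = -7010/1653 ≈ -4.2408)
(E + 160)*275 = (-7010/1653 + 160)*275 = (257470/1653)*275 = 70804250/1653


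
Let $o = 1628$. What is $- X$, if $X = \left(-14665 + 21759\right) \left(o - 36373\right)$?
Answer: $246481030$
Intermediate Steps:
$X = -246481030$ ($X = \left(-14665 + 21759\right) \left(1628 - 36373\right) = 7094 \left(-34745\right) = -246481030$)
$- X = \left(-1\right) \left(-246481030\right) = 246481030$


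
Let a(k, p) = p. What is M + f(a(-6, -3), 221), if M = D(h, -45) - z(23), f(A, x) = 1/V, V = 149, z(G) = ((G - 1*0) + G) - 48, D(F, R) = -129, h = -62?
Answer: -18922/149 ≈ -126.99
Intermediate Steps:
z(G) = -48 + 2*G (z(G) = ((G + 0) + G) - 48 = (G + G) - 48 = 2*G - 48 = -48 + 2*G)
f(A, x) = 1/149
M = -127 (M = -129 - (-48 + 2*23) = -129 - (-48 + 46) = -129 - 1*(-2) = -129 + 2 = -127)
M + f(a(-6, -3), 221) = -127 + 1/149 = -18922/149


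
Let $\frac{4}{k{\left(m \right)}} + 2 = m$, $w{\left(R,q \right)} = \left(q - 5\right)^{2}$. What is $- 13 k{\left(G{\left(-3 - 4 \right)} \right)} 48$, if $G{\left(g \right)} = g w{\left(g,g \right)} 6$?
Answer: $\frac{1248}{3025} \approx 0.41256$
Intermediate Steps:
$w{\left(R,q \right)} = \left(-5 + q\right)^{2}$
$G{\left(g \right)} = 6 g \left(-5 + g\right)^{2}$ ($G{\left(g \right)} = g \left(-5 + g\right)^{2} \cdot 6 = g 6 \left(-5 + g\right)^{2} = 6 g \left(-5 + g\right)^{2}$)
$k{\left(m \right)} = \frac{4}{-2 + m}$
$- 13 k{\left(G{\left(-3 - 4 \right)} \right)} 48 = - 13 \frac{4}{-2 + 6 \left(-3 - 4\right) \left(-5 - 7\right)^{2}} \cdot 48 = - 13 \frac{4}{-2 + 6 \left(-7\right) \left(-5 - 7\right)^{2}} \cdot 48 = - 13 \frac{4}{-2 + 6 \left(-7\right) \left(-12\right)^{2}} \cdot 48 = - 13 \frac{4}{-2 + 6 \left(-7\right) 144} \cdot 48 = - 13 \frac{4}{-2 - 6048} \cdot 48 = - 13 \frac{4}{-6050} \cdot 48 = - 13 \cdot 4 \left(- \frac{1}{6050}\right) 48 = \left(-13\right) \left(- \frac{2}{3025}\right) 48 = \frac{26}{3025} \cdot 48 = \frac{1248}{3025}$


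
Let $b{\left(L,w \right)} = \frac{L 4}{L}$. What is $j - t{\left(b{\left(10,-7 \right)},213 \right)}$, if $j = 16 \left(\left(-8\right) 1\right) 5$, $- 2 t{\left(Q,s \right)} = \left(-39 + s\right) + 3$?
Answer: $- \frac{1103}{2} \approx -551.5$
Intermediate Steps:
$b{\left(L,w \right)} = 4$ ($b{\left(L,w \right)} = \frac{4 L}{L} = 4$)
$t{\left(Q,s \right)} = 18 - \frac{s}{2}$ ($t{\left(Q,s \right)} = - \frac{\left(-39 + s\right) + 3}{2} = - \frac{-36 + s}{2} = 18 - \frac{s}{2}$)
$j = -640$ ($j = 16 \left(-8\right) 5 = \left(-128\right) 5 = -640$)
$j - t{\left(b{\left(10,-7 \right)},213 \right)} = -640 - \left(18 - \frac{213}{2}\right) = -640 - - \frac{177}{2} = -640 + \frac{177}{2} = - \frac{1103}{2}$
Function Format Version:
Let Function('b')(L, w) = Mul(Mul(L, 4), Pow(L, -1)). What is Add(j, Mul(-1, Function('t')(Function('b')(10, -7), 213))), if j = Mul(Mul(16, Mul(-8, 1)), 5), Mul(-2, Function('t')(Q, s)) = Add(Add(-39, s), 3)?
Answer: Rational(-1103, 2) ≈ -551.50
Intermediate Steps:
Function('b')(L, w) = 4 (Function('b')(L, w) = Mul(Mul(4, L), Pow(L, -1)) = 4)
Function('t')(Q, s) = Add(18, Mul(Rational(-1, 2), s)) (Function('t')(Q, s) = Mul(Rational(-1, 2), Add(Add(-39, s), 3)) = Mul(Rational(-1, 2), Add(-36, s)) = Add(18, Mul(Rational(-1, 2), s)))
j = -640 (j = Mul(Mul(16, -8), 5) = Mul(-128, 5) = -640)
Add(j, Mul(-1, Function('t')(Function('b')(10, -7), 213))) = Add(-640, Mul(-1, Add(18, Mul(Rational(-1, 2), 213)))) = Add(-640, Mul(-1, Add(18, Rational(-213, 2)))) = Add(-640, Mul(-1, Rational(-177, 2))) = Add(-640, Rational(177, 2)) = Rational(-1103, 2)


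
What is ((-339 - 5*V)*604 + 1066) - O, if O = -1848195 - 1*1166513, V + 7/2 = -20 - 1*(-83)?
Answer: 2631328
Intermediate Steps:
V = 119/2 (V = -7/2 + (-20 - 1*(-83)) = -7/2 + (-20 + 83) = -7/2 + 63 = 119/2 ≈ 59.500)
O = -3014708 (O = -1848195 - 1166513 = -3014708)
((-339 - 5*V)*604 + 1066) - O = ((-339 - 5*119/2)*604 + 1066) - 1*(-3014708) = ((-339 - 595/2)*604 + 1066) + 3014708 = (-1273/2*604 + 1066) + 3014708 = (-384446 + 1066) + 3014708 = -383380 + 3014708 = 2631328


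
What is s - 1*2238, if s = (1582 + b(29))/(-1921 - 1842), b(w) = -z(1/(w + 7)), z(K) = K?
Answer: -303234335/135468 ≈ -2238.4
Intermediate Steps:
b(w) = -1/(7 + w) (b(w) = -1/(w + 7) = -1/(7 + w))
s = -56951/135468 (s = (1582 - 1/(7 + 29))/(-1921 - 1842) = (1582 - 1/36)/(-3763) = (1582 - 1*1/36)*(-1/3763) = (1582 - 1/36)*(-1/3763) = (56951/36)*(-1/3763) = -56951/135468 ≈ -0.42040)
s - 1*2238 = -56951/135468 - 1*2238 = -56951/135468 - 2238 = -303234335/135468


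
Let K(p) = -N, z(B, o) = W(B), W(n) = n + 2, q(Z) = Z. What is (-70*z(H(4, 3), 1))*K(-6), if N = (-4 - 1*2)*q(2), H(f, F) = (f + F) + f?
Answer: -10920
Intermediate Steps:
W(n) = 2 + n
H(f, F) = F + 2*f (H(f, F) = (F + f) + f = F + 2*f)
z(B, o) = 2 + B
N = -12 (N = (-4 - 1*2)*2 = (-4 - 2)*2 = -6*2 = -12)
K(p) = 12 (K(p) = -1*(-12) = 12)
(-70*z(H(4, 3), 1))*K(-6) = -70*(2 + (3 + 2*4))*12 = -70*(2 + (3 + 8))*12 = -70*(2 + 11)*12 = -70*13*12 = -910*12 = -10920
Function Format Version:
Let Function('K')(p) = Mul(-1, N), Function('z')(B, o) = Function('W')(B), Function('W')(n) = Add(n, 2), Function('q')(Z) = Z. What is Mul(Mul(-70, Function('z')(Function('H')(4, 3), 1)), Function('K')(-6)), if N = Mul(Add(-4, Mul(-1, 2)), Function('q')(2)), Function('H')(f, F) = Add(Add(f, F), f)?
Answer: -10920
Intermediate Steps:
Function('W')(n) = Add(2, n)
Function('H')(f, F) = Add(F, Mul(2, f)) (Function('H')(f, F) = Add(Add(F, f), f) = Add(F, Mul(2, f)))
Function('z')(B, o) = Add(2, B)
N = -12 (N = Mul(Add(-4, Mul(-1, 2)), 2) = Mul(Add(-4, -2), 2) = Mul(-6, 2) = -12)
Function('K')(p) = 12 (Function('K')(p) = Mul(-1, -12) = 12)
Mul(Mul(-70, Function('z')(Function('H')(4, 3), 1)), Function('K')(-6)) = Mul(Mul(-70, Add(2, Add(3, Mul(2, 4)))), 12) = Mul(Mul(-70, Add(2, Add(3, 8))), 12) = Mul(Mul(-70, Add(2, 11)), 12) = Mul(Mul(-70, 13), 12) = Mul(-910, 12) = -10920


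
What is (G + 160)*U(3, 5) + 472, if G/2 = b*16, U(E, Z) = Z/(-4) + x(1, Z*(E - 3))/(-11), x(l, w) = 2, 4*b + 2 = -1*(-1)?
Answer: 2798/11 ≈ 254.36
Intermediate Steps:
b = -1/4 (b = -1/2 + (-1*(-1))/4 = -1/2 + (1/4)*1 = -1/2 + 1/4 = -1/4 ≈ -0.25000)
U(E, Z) = -2/11 - Z/4 (U(E, Z) = Z/(-4) + 2/(-11) = Z*(-1/4) + 2*(-1/11) = -Z/4 - 2/11 = -2/11 - Z/4)
G = -8 (G = 2*(-1/4*16) = 2*(-4) = -8)
(G + 160)*U(3, 5) + 472 = (-8 + 160)*(-2/11 - 1/4*5) + 472 = 152*(-2/11 - 5/4) + 472 = 152*(-63/44) + 472 = -2394/11 + 472 = 2798/11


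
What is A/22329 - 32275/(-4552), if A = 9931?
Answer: 765874387/101641608 ≈ 7.5350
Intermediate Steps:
A/22329 - 32275/(-4552) = 9931/22329 - 32275/(-4552) = 9931*(1/22329) - 32275*(-1/4552) = 9931/22329 + 32275/4552 = 765874387/101641608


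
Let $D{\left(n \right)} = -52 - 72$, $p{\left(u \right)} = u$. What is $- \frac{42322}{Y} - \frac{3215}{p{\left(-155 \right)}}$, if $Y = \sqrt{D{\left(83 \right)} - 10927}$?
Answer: $\frac{643}{31} + \frac{42322 i \sqrt{11051}}{11051} \approx 20.742 + 402.59 i$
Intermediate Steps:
$D{\left(n \right)} = -124$
$Y = i \sqrt{11051}$ ($Y = \sqrt{-124 - 10927} = \sqrt{-11051} = i \sqrt{11051} \approx 105.12 i$)
$- \frac{42322}{Y} - \frac{3215}{p{\left(-155 \right)}} = - \frac{42322}{i \sqrt{11051}} - \frac{3215}{-155} = - 42322 \left(- \frac{i \sqrt{11051}}{11051}\right) - - \frac{643}{31} = \frac{42322 i \sqrt{11051}}{11051} + \frac{643}{31} = \frac{643}{31} + \frac{42322 i \sqrt{11051}}{11051}$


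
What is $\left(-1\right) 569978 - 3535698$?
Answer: $-4105676$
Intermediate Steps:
$\left(-1\right) 569978 - 3535698 = -569978 - 3535698 = -4105676$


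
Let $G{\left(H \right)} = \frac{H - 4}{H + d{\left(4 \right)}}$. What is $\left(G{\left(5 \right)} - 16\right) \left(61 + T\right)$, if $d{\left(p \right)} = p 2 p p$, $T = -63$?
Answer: $\frac{4254}{133} \approx 31.985$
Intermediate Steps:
$d{\left(p \right)} = 2 p^{3}$ ($d{\left(p \right)} = 2 p p^{2} = 2 p^{3}$)
$G{\left(H \right)} = \frac{-4 + H}{128 + H}$ ($G{\left(H \right)} = \frac{H - 4}{H + 2 \cdot 4^{3}} = \frac{-4 + H}{H + 2 \cdot 64} = \frac{-4 + H}{H + 128} = \frac{-4 + H}{128 + H}$)
$\left(G{\left(5 \right)} - 16\right) \left(61 + T\right) = \left(\frac{-4 + 5}{128 + 5} - 16\right) \left(61 - 63\right) = \left(\frac{1}{133} \cdot 1 - 16\right) \left(-2\right) = \left(\frac{1}{133} - 16\right) \left(-2\right) = \left(- \frac{2127}{133}\right) \left(-2\right) = \frac{4254}{133}$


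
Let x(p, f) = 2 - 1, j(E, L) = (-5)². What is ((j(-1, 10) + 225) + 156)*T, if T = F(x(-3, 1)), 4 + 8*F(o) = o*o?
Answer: -609/4 ≈ -152.25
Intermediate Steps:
j(E, L) = 25
x(p, f) = 1
F(o) = -½ + o²/8 (F(o) = -½ + (o*o)/8 = -½ + o²/8)
T = -3/8 (T = -½ + (⅛)*1² = -½ + (⅛)*1 = -½ + ⅛ = -3/8 ≈ -0.37500)
((j(-1, 10) + 225) + 156)*T = ((25 + 225) + 156)*(-3/8) = (250 + 156)*(-3/8) = 406*(-3/8) = -609/4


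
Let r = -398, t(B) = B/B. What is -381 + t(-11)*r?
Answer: -779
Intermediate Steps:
t(B) = 1
-381 + t(-11)*r = -381 + 1*(-398) = -381 - 398 = -779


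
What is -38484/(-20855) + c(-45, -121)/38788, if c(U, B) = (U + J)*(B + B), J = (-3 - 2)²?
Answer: 398413898/202230935 ≈ 1.9701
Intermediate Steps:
J = 25 (J = (-5)² = 25)
c(U, B) = 2*B*(25 + U) (c(U, B) = (U + 25)*(B + B) = (25 + U)*(2*B) = 2*B*(25 + U))
-38484/(-20855) + c(-45, -121)/38788 = -38484/(-20855) + (2*(-121)*(25 - 45))/38788 = -38484*(-1/20855) + (2*(-121)*(-20))*(1/38788) = 38484/20855 + 4840*(1/38788) = 38484/20855 + 1210/9697 = 398413898/202230935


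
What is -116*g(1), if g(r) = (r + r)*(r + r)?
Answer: -464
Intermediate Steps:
g(r) = 4*r**2 (g(r) = (2*r)*(2*r) = 4*r**2)
-116*g(1) = -464*1**2 = -464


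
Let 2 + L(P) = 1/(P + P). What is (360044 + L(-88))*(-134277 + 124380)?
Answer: -627147068727/176 ≈ -3.5633e+9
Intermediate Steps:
L(P) = -2 + 1/(2*P) (L(P) = -2 + 1/(P + P) = -2 + 1/(2*P))
(360044 + L(-88))*(-134277 + 124380) = (360044 + (-2 + (½)/(-88)))*(-134277 + 124380) = (360044 + (-2 + (½)*(-1/88)))*(-9897) = (360044 + (-2 - 1/176))*(-9897) = (360044 - 353/176)*(-9897) = (63367391/176)*(-9897) = -627147068727/176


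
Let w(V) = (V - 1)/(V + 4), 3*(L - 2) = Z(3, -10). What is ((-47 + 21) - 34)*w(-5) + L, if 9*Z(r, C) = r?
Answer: -3221/9 ≈ -357.89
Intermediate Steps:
Z(r, C) = r/9
L = 19/9 (L = 2 + ((⅑)*3)/3 = 2 + (⅓)*(⅓) = 2 + ⅑ = 19/9 ≈ 2.1111)
w(V) = (-1 + V)/(4 + V)
((-47 + 21) - 34)*w(-5) + L = ((-47 + 21) - 34)*((-1 - 5)/(4 - 5)) + 19/9 = (-26 - 34)*(-6/(-1)) + 19/9 = -(-60)*(-6) + 19/9 = -60*6 + 19/9 = -360 + 19/9 = -3221/9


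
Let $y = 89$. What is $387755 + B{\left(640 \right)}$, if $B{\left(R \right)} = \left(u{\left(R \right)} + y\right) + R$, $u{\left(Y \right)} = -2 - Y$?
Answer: $387842$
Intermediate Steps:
$B{\left(R \right)} = 87$ ($B{\left(R \right)} = \left(\left(-2 - R\right) + 89\right) + R = \left(87 - R\right) + R = 87$)
$387755 + B{\left(640 \right)} = 387755 + 87 = 387842$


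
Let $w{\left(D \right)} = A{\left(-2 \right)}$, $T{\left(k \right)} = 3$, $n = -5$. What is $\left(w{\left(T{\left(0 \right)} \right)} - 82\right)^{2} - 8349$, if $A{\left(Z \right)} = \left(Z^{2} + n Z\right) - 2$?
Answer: $-3449$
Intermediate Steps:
$A{\left(Z \right)} = -2 + Z^{2} - 5 Z$ ($A{\left(Z \right)} = \left(Z^{2} - 5 Z\right) - 2 = -2 + Z^{2} - 5 Z$)
$w{\left(D \right)} = 12$ ($w{\left(D \right)} = -2 + \left(-2\right)^{2} - -10 = -2 + 4 + 10 = 12$)
$\left(w{\left(T{\left(0 \right)} \right)} - 82\right)^{2} - 8349 = \left(12 - 82\right)^{2} - 8349 = \left(-70\right)^{2} - 8349 = 4900 - 8349 = -3449$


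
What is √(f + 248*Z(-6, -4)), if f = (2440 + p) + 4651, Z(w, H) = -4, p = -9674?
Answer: 5*I*√143 ≈ 59.791*I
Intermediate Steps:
f = -2583 (f = (2440 - 9674) + 4651 = -7234 + 4651 = -2583)
√(f + 248*Z(-6, -4)) = √(-2583 + 248*(-4)) = √(-2583 - 992) = √(-3575) = 5*I*√143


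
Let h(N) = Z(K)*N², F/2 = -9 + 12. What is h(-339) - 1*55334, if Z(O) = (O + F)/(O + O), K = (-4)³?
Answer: -208667/64 ≈ -3260.4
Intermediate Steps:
K = -64
F = 6 (F = 2*(-9 + 12) = 2*3 = 6)
Z(O) = (6 + O)/(2*O) (Z(O) = (O + 6)/(O + O) = (6 + O)/((2*O)) = (6 + O)*(1/(2*O)) = (6 + O)/(2*O))
h(N) = 29*N²/64 (h(N) = ((½)*(6 - 64)/(-64))*N² = ((½)*(-1/64)*(-58))*N² = 29*N²/64)
h(-339) - 1*55334 = (29/64)*(-339)² - 1*55334 = (29/64)*114921 - 55334 = 3332709/64 - 55334 = -208667/64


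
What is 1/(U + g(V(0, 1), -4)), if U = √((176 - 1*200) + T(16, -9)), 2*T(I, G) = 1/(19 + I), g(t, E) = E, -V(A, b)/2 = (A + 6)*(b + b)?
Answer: -280/2799 - I*√117530/2799 ≈ -0.10004 - 0.12248*I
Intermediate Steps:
V(A, b) = -4*b*(6 + A) (V(A, b) = -2*(A + 6)*(b + b) = -2*(6 + A)*2*b = -4*b*(6 + A))
T(I, G) = 1/(2*(19 + I))
U = I*√117530/70 (U = √((176 - 1*200) + 1/(2*(19 + 16))) = √((176 - 200) + (½)/35) = √(-24 + (½)*(1/35)) = √(-24 + 1/70) = √(-1679/70) = I*√117530/70 ≈ 4.8975*I)
1/(U + g(V(0, 1), -4)) = 1/(I*√117530/70 - 4) = 1/(-4 + I*√117530/70)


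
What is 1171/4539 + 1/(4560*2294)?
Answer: 4083137993/15826948320 ≈ 0.25799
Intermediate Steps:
1171/4539 + 1/(4560*2294) = 1171*(1/4539) + (1/4560)*(1/2294) = 1171/4539 + 1/10460640 = 4083137993/15826948320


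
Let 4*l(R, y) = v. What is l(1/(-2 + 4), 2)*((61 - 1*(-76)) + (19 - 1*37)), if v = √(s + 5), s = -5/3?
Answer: 119*√30/12 ≈ 54.316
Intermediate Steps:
s = -5/3 (s = -5*⅓ = -5/3 ≈ -1.6667)
v = √30/3 (v = √(-5/3 + 5) = √(10/3) = √30/3 ≈ 1.8257)
l(R, y) = √30/12 (l(R, y) = (√30/3)/4 = √30/12)
l(1/(-2 + 4), 2)*((61 - 1*(-76)) + (19 - 1*37)) = (√30/12)*((61 - 1*(-76)) + (19 - 1*37)) = (√30/12)*((61 + 76) + (19 - 37)) = (√30/12)*(137 - 18) = (√30/12)*119 = 119*√30/12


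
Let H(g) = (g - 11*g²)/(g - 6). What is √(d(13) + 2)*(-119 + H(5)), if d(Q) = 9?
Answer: 151*√11 ≈ 500.81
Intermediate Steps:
H(g) = (g - 11*g²)/(-6 + g)
√(d(13) + 2)*(-119 + H(5)) = √(9 + 2)*(-119 + 5*(1 - 11*5)/(-6 + 5)) = √11*(-119 + 5*(1 - 55)/(-1)) = √11*(-119 + 5*(-1)*(-54)) = √11*(-119 + 270) = √11*151 = 151*√11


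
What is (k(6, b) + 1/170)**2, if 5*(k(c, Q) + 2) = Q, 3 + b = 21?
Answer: 74529/28900 ≈ 2.5789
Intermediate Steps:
b = 18 (b = -3 + 21 = 18)
k(c, Q) = -2 + Q/5
(k(6, b) + 1/170)**2 = ((-2 + (1/5)*18) + 1/170)**2 = ((-2 + 18/5) + 1/170)**2 = (8/5 + 1/170)**2 = (273/170)**2 = 74529/28900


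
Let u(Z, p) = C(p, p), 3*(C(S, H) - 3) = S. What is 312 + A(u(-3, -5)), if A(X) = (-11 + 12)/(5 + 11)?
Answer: 4993/16 ≈ 312.06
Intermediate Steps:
C(S, H) = 3 + S/3
u(Z, p) = 3 + p/3
A(X) = 1/16
312 + A(u(-3, -5)) = 312 + 1/16 = 4993/16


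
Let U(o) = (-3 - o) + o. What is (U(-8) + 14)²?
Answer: 121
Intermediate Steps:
U(o) = -3
(U(-8) + 14)² = (-3 + 14)² = 11² = 121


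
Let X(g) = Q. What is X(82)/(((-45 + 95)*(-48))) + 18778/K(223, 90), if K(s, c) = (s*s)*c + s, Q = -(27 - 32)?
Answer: 4537607/2148399840 ≈ 0.0021121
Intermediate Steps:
Q = 5 (Q = -1*(-5) = 5)
K(s, c) = s + c*s² (K(s, c) = s²*c + s = c*s² + s = s + c*s²)
X(g) = 5
X(82)/(((-45 + 95)*(-48))) + 18778/K(223, 90) = 5/(((-45 + 95)*(-48))) + 18778/((223*(1 + 90*223))) = 5/((50*(-48))) + 18778/((223*(1 + 20070))) = 5/(-2400) + 18778/((223*20071)) = 5*(-1/2400) + 18778/4475833 = -1/480 + 18778*(1/4475833) = -1/480 + 18778/4475833 = 4537607/2148399840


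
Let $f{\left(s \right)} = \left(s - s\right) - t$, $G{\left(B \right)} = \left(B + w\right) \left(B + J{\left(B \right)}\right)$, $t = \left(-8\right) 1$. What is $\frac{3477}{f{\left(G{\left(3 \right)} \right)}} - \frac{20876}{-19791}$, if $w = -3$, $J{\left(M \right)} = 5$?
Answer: $\frac{68980315}{158328} \approx 435.68$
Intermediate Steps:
$t = -8$
$G{\left(B \right)} = \left(-3 + B\right) \left(5 + B\right)$ ($G{\left(B \right)} = \left(B - 3\right) \left(B + 5\right) = \left(-3 + B\right) \left(5 + B\right)$)
$f{\left(s \right)} = 8$ ($f{\left(s \right)} = \left(s - s\right) - -8 = 0 + 8 = 8$)
$\frac{3477}{f{\left(G{\left(3 \right)} \right)}} - \frac{20876}{-19791} = \frac{3477}{8} - \frac{20876}{-19791} = 3477 \cdot \frac{1}{8} - - \frac{20876}{19791} = \frac{3477}{8} + \frac{20876}{19791} = \frac{68980315}{158328}$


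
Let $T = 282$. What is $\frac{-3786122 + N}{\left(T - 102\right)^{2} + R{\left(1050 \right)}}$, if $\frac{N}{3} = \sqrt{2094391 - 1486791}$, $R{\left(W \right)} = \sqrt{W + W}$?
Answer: $- \frac{408901176}{3499193} - \frac{14 \sqrt{651}}{3499193} + \frac{45360 \sqrt{31}}{3499193} + \frac{1893061 \sqrt{21}}{52487895} \approx -116.62$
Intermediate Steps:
$R{\left(W \right)} = \sqrt{2} \sqrt{W}$ ($R{\left(W \right)} = \sqrt{2 W} = \sqrt{2} \sqrt{W}$)
$N = 420 \sqrt{31}$ ($N = 3 \sqrt{2094391 - 1486791} = 3 \sqrt{607600} = 3 \cdot 140 \sqrt{31} = 420 \sqrt{31} \approx 2338.5$)
$\frac{-3786122 + N}{\left(T - 102\right)^{2} + R{\left(1050 \right)}} = \frac{-3786122 + 420 \sqrt{31}}{\left(282 - 102\right)^{2} + \sqrt{2} \sqrt{1050}} = \frac{-3786122 + 420 \sqrt{31}}{\left(282 - 102\right)^{2} + \sqrt{2} \cdot 5 \sqrt{42}} = \frac{-3786122 + 420 \sqrt{31}}{180^{2} + 10 \sqrt{21}} = \frac{-3786122 + 420 \sqrt{31}}{32400 + 10 \sqrt{21}}$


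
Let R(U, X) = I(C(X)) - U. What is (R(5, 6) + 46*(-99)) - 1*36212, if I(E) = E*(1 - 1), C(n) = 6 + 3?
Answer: -40771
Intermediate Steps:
C(n) = 9
I(E) = 0 (I(E) = E*0 = 0)
R(U, X) = -U (R(U, X) = 0 - U = -U)
(R(5, 6) + 46*(-99)) - 1*36212 = (-1*5 + 46*(-99)) - 1*36212 = (-5 - 4554) - 36212 = -4559 - 36212 = -40771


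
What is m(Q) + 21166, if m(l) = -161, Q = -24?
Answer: 21005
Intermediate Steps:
m(Q) + 21166 = -161 + 21166 = 21005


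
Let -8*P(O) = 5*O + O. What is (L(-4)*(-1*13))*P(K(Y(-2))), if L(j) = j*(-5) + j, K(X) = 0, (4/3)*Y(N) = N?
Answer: 0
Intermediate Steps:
Y(N) = 3*N/4
P(O) = -3*O/4 (P(O) = -(5*O + O)/8 = -3*O/4)
L(j) = -4*j (L(j) = -5*j + j = -4*j)
(L(-4)*(-1*13))*P(K(Y(-2))) = ((-4*(-4))*(-1*13))*(-¾*0) = (16*(-13))*0 = -208*0 = 0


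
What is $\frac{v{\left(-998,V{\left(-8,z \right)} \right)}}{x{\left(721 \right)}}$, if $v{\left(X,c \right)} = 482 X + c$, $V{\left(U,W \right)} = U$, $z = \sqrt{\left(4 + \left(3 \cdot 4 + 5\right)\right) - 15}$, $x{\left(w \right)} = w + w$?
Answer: $- \frac{240522}{721} \approx -333.6$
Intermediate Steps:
$x{\left(w \right)} = 2 w$
$z = \sqrt{6}$ ($z = \sqrt{\left(4 + \left(12 + 5\right)\right) - 15} = \sqrt{\left(4 + 17\right) - 15} = \sqrt{21 - 15} = \sqrt{6} \approx 2.4495$)
$v{\left(X,c \right)} = c + 482 X$
$\frac{v{\left(-998,V{\left(-8,z \right)} \right)}}{x{\left(721 \right)}} = \frac{-8 + 482 \left(-998\right)}{2 \cdot 721} = \frac{-8 - 481036}{1442} = \left(-481044\right) \frac{1}{1442} = - \frac{240522}{721}$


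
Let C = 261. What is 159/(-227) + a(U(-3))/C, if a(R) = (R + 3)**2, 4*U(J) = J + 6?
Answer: -68101/105328 ≈ -0.64656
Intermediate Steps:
U(J) = 3/2 + J/4 (U(J) = (J + 6)/4 = (6 + J)/4 = 3/2 + J/4)
a(R) = (3 + R)**2
159/(-227) + a(U(-3))/C = 159/(-227) + (3 + (3/2 + (1/4)*(-3)))**2/261 = 159*(-1/227) + (3 + (3/2 - 3/4))**2*(1/261) = -159/227 + (3 + 3/4)**2*(1/261) = -159/227 + (15/4)**2*(1/261) = -159/227 + (225/16)*(1/261) = -159/227 + 25/464 = -68101/105328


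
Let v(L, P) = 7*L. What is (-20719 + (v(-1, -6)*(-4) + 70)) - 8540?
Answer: -29161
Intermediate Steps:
(-20719 + (v(-1, -6)*(-4) + 70)) - 8540 = (-20719 + ((7*(-1))*(-4) + 70)) - 8540 = (-20719 + (-7*(-4) + 70)) - 8540 = (-20719 + (28 + 70)) - 8540 = (-20719 + 98) - 8540 = -20621 - 8540 = -29161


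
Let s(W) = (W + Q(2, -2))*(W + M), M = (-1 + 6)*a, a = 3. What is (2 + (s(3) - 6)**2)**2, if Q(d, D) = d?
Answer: 49815364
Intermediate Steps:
M = 15 (M = (-1 + 6)*3 = 5*3 = 15)
s(W) = (2 + W)*(15 + W) (s(W) = (W + 2)*(W + 15) = (2 + W)*(15 + W))
(2 + (s(3) - 6)**2)**2 = (2 + ((30 + 3**2 + 17*3) - 6)**2)**2 = (2 + ((30 + 9 + 51) - 6)**2)**2 = (2 + (90 - 6)**2)**2 = (2 + 84**2)**2 = (2 + 7056)**2 = 7058**2 = 49815364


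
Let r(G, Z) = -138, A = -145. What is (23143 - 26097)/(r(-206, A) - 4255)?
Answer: 2954/4393 ≈ 0.67243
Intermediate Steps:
(23143 - 26097)/(r(-206, A) - 4255) = (23143 - 26097)/(-138 - 4255) = -2954/(-4393) = -2954*(-1/4393) = 2954/4393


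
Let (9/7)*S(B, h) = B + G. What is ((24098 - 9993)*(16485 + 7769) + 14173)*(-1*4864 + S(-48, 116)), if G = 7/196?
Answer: -60365490596821/36 ≈ -1.6768e+12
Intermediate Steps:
G = 1/28 (G = 7*(1/196) = 1/28 ≈ 0.035714)
S(B, h) = 1/36 + 7*B/9 (S(B, h) = 7*(B + 1/28)/9 = 7*(1/28 + B)/9 = 1/36 + 7*B/9)
((24098 - 9993)*(16485 + 7769) + 14173)*(-1*4864 + S(-48, 116)) = ((24098 - 9993)*(16485 + 7769) + 14173)*(-1*4864 + (1/36 + (7/9)*(-48))) = (14105*24254 + 14173)*(-4864 + (1/36 - 112/3)) = (342102670 + 14173)*(-4864 - 1343/36) = 342116843*(-176447/36) = -60365490596821/36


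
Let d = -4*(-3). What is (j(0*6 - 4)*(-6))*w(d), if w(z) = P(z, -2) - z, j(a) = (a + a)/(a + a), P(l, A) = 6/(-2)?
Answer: 90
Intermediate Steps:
P(l, A) = -3 (P(l, A) = 6*(-½) = -3)
j(a) = 1 (j(a) = (2*a)/((2*a)) = (2*a)*(1/(2*a)) = 1)
d = 12
w(z) = -3 - z
(j(0*6 - 4)*(-6))*w(d) = (1*(-6))*(-3 - 1*12) = -6*(-3 - 12) = -6*(-15) = 90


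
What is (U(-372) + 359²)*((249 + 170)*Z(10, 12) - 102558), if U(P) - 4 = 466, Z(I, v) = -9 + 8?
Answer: -13320177927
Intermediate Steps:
Z(I, v) = -1
U(P) = 470 (U(P) = 4 + 466 = 470)
(U(-372) + 359²)*((249 + 170)*Z(10, 12) - 102558) = (470 + 359²)*((249 + 170)*(-1) - 102558) = (470 + 128881)*(419*(-1) - 102558) = 129351*(-419 - 102558) = 129351*(-102977) = -13320177927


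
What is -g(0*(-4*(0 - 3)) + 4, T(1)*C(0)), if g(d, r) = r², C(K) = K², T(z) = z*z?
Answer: 0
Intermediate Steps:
T(z) = z²
-g(0*(-4*(0 - 3)) + 4, T(1)*C(0)) = -(1²*0²)² = -(1*0)² = -1*0² = -1*0 = 0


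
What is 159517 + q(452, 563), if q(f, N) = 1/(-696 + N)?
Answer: 21215760/133 ≈ 1.5952e+5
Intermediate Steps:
159517 + q(452, 563) = 159517 + 1/(-696 + 563) = 159517 + 1/(-133) = 159517 - 1/133 = 21215760/133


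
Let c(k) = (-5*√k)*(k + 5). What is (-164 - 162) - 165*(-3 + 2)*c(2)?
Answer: -326 - 5775*√2 ≈ -8493.1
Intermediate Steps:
c(k) = -5*√k*(5 + k) (c(k) = (-5*√k)*(5 + k) = -5*√k*(5 + k))
(-164 - 162) - 165*(-3 + 2)*c(2) = (-164 - 162) - 165*(-3 + 2)*5*√2*(-5 - 1*2) = -326 - (-165)*5*√2*(-5 - 2) = -326 - (-165)*5*√2*(-7) = -326 - (-165)*(-35*√2) = -326 - 5775*√2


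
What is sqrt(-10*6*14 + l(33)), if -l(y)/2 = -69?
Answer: 3*I*sqrt(78) ≈ 26.495*I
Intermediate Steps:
l(y) = 138 (l(y) = -2*(-69) = 138)
sqrt(-10*6*14 + l(33)) = sqrt(-10*6*14 + 138) = sqrt(-60*14 + 138) = sqrt(-840 + 138) = sqrt(-702) = 3*I*sqrt(78)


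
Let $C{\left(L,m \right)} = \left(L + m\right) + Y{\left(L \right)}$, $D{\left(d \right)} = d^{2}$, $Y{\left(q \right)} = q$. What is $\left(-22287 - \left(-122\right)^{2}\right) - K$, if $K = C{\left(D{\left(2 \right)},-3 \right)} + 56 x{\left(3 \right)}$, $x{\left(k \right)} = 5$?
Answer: $-37456$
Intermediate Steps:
$C{\left(L,m \right)} = m + 2 L$ ($C{\left(L,m \right)} = \left(L + m\right) + L = m + 2 L$)
$K = 285$ ($K = \left(-3 + 2 \cdot 2^{2}\right) + 56 \cdot 5 = \left(-3 + 2 \cdot 4\right) + 280 = \left(-3 + 8\right) + 280 = 5 + 280 = 285$)
$\left(-22287 - \left(-122\right)^{2}\right) - K = \left(-22287 - \left(-122\right)^{2}\right) - 285 = \left(-22287 - 14884\right) - 285 = -37171 - 285 = -37456$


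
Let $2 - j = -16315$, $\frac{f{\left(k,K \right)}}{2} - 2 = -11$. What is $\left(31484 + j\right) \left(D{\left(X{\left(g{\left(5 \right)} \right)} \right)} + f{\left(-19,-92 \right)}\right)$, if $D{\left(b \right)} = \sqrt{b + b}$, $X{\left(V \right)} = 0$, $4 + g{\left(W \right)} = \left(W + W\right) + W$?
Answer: $-860418$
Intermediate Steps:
$f{\left(k,K \right)} = -18$ ($f{\left(k,K \right)} = 4 + 2 \left(-11\right) = 4 - 22 = -18$)
$g{\left(W \right)} = -4 + 3 W$ ($g{\left(W \right)} = -4 + \left(\left(W + W\right) + W\right) = -4 + \left(2 W + W\right) = -4 + 3 W$)
$j = 16317$ ($j = 2 - -16315 = 2 + 16315 = 16317$)
$D{\left(b \right)} = \sqrt{2} \sqrt{b}$ ($D{\left(b \right)} = \sqrt{2 b} = \sqrt{2} \sqrt{b}$)
$\left(31484 + j\right) \left(D{\left(X{\left(g{\left(5 \right)} \right)} \right)} + f{\left(-19,-92 \right)}\right) = \left(31484 + 16317\right) \left(\sqrt{2} \sqrt{0} - 18\right) = 47801 \left(\sqrt{2} \cdot 0 - 18\right) = 47801 \left(0 - 18\right) = 47801 \left(-18\right) = -860418$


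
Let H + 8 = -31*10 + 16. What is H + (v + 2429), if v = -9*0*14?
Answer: 2127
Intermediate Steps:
v = 0 (v = 0*14 = 0)
H = -302 (H = -8 + (-31*10 + 16) = -8 + (-310 + 16) = -8 - 294 = -302)
H + (v + 2429) = -302 + (0 + 2429) = -302 + 2429 = 2127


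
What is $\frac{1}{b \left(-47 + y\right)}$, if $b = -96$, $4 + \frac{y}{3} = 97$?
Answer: $- \frac{1}{22272} \approx -4.4899 \cdot 10^{-5}$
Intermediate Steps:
$y = 279$ ($y = -12 + 3 \cdot 97 = -12 + 291 = 279$)
$\frac{1}{b \left(-47 + y\right)} = \frac{1}{\left(-96\right) \left(-47 + 279\right)} = \frac{1}{\left(-96\right) 232} = \frac{1}{-22272} = - \frac{1}{22272}$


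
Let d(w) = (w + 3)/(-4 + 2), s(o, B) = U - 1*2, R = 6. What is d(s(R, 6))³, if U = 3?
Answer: -8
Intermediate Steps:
s(o, B) = 1 (s(o, B) = 3 - 1*2 = 3 - 2 = 1)
d(w) = -3/2 - w/2 (d(w) = (3 + w)/(-2) = (3 + w)*(-½) = -3/2 - w/2)
d(s(R, 6))³ = (-3/2 - ½*1)³ = (-3/2 - ½)³ = (-2)³ = -8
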